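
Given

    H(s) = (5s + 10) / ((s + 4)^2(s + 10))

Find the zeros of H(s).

s = -2

Set the numerator to zero: 5s + 10 = 0, i.e. 5·(s + 2) = 0.
So s = -2.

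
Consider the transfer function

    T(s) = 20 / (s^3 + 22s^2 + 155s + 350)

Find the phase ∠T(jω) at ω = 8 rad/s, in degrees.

At s = j8: numerator = 20, denominator = -1058 + j728.
∠T = ∠num − ∠den = 0° − (145.47°) = -145.5°.

∠T(j8) ≈ -145.5°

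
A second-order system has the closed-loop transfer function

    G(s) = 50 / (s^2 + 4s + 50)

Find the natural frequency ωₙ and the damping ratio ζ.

Compare the denominator to the standard form s^2 + 2ζωₙs + ωₙ².
ωₙ² = 50, so ωₙ = √50 ≈ 7.071 rad/s.
2ζωₙ = 4, so ζ = 4/(2·√50) ≈ 0.2828.
With ζ = 0.2828 the response is underdamped.

ωₙ ≈ 7.071 rad/s, ζ ≈ 0.2828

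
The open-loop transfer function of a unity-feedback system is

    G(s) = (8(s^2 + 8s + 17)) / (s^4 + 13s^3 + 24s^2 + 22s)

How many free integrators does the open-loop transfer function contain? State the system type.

The denominator has 1 factor of s at the origin (free integrator), so this is a Type 1 system.

Type 1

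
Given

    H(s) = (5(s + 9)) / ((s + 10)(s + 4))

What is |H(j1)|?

|H(j1)| ≈ 1.093

Substitute s = j1: numerator = 45 + j5, denominator = 39 + j14.
|H(j1)| = |45 + j5| / |39 + j14| = 45.277 / 41.437 ≈ 1.093.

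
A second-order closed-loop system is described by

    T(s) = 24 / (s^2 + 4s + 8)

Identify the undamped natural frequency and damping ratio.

ωₙ ≈ 2.828 rad/s, ζ ≈ 0.7071

Compare the denominator to the standard form s^2 + 2ζωₙs + ωₙ².
ωₙ² = 8, so ωₙ = √8 ≈ 2.828 rad/s.
2ζωₙ = 4, so ζ = 4/(2·√8) ≈ 0.7071.
With ζ = 0.7071 the response is underdamped.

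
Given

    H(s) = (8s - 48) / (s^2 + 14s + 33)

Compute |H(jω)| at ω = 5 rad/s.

Substitute s = j5: numerator = -48 + j40, denominator = 8 + j70.
|H(j5)| = |-48 + j40| / |8 + j70| = 62.482 / 70.456 ≈ 0.8868.

|H(j5)| ≈ 0.8868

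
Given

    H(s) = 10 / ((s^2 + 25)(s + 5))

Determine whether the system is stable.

marginally stable

The poles can be read from the denominator factors: s = ±5j, -5.
Since the simple pole(s) at s = ±5j lie on the jω-axis with none in the right half-plane, the system is marginally stable.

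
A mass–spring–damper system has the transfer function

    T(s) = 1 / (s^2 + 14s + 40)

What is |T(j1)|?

Substitute s = j1: numerator = 1, denominator = 39 + j14.
|T(j1)| = |1| / |39 + j14| = 1 / 41.437 ≈ 0.02413.

|T(j1)| ≈ 0.02413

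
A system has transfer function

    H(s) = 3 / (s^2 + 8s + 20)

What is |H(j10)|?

|H(j10)| ≈ 0.02652

Substitute s = j10: numerator = 3, denominator = -80 + j80.
|H(j10)| = |3| / |-80 + j80| = 3 / 113.14 ≈ 0.02652.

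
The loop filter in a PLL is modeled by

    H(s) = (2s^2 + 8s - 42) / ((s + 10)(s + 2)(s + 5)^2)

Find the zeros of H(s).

s = 3, -7

Set the numerator to zero: 2s^2 + 8s - 42 = 0, i.e. 2·(s^2 + 4s - 21) = 0.
Factoring: (s - 3)(s + 7) = 0.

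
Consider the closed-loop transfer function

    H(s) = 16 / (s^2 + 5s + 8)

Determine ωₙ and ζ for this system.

ωₙ ≈ 2.828 rad/s, ζ ≈ 0.8839

Compare the denominator to the standard form s^2 + 2ζωₙs + ωₙ².
ωₙ² = 8, so ωₙ = √8 ≈ 2.828 rad/s.
2ζωₙ = 5, so ζ = 5/(2·√8) ≈ 0.8839.
With ζ = 0.8839 the response is underdamped.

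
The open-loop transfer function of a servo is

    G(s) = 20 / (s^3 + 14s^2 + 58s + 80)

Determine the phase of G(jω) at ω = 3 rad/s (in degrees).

At s = j3: numerator = 20, denominator = -46 + j147.
∠G = ∠num − ∠den = 0° − (107.38°) = -107.4°.

∠G(j3) ≈ -107.4°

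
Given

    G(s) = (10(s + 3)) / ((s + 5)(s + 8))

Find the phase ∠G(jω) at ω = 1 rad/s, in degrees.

At s = j1: numerator = 30 + j10, denominator = 39 + j13.
∠G = ∠num − ∠den = 18.435° − (18.435°) = 0°.

∠G(j1) ≈ 0°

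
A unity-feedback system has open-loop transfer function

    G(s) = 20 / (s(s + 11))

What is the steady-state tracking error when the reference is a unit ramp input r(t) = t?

G(s) has one pole at the origin.
This is a Type 1 system. Kv = lim_{s→0} s·G(s) = 20/11.
e_ss = 1/Kv = 1/(20/11) = 11/20 ≈ 0.5500.

e_ss = 0.5500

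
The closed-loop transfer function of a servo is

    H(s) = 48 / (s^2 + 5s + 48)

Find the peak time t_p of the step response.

t_p ≈ 0.4862 s

Comparing s^2 + 5s + 48 to s^2 + 2ζωₙs + ωₙ²: ωₙ = √48 ≈ 6.928 rad/s and ζ = 5/(2·√48) ≈ 0.3608.
ζωₙ = 5/2 = 2.5, so ω_d = ωₙ√(1−ζ²) = √(ωₙ² − (ζωₙ)²) = √(48 − 2.5²) = √41.75 ≈ 6.461 rad/s.
t_p = π/ω_d = π/6.461 ≈ 0.4862 s.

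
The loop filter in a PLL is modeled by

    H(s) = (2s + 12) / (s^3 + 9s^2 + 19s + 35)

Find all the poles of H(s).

The poles are the roots of the denominator s^3 + 9s^2 + 19s + 35 = 0.
Trying s = -7: the polynomial evaluates to 0, so (s + 7) is a factor.
Dividing out leaves s^2 + 2s + 5 = 0.
The quadratic formula then gives s = -1 ± 2j.

s = -1 + 2j, -1 - 2j, -7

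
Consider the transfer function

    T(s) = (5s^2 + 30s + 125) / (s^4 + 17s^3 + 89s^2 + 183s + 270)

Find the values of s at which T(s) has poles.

The poles are the roots of the denominator s^4 + 17s^3 + 89s^2 + 183s + 270 = 0.
Trying s = -6: the polynomial evaluates to 0, so (s + 6) is a factor.
Dividing out leaves s^3 + 11s^2 + 23s + 45 = 0.
This factors further as (s^2 + 2s + 5)(s + 9) = 0.

s = -1 ± 2j, -6, -9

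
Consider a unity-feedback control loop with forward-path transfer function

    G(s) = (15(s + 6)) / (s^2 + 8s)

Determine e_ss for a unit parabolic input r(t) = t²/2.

e_ss = ∞

G(s) has one pole at the origin.
This is a Type 1 system; Ka = lim_{s→0} s^2·G(s) = 0, so the steady-state error for a parabola input is infinite.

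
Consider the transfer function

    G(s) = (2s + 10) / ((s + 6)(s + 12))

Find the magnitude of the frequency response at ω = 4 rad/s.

Substitute s = j4: numerator = 10 + j8, denominator = 56 + j72.
|G(j4)| = |10 + j8| / |56 + j72| = 12.806 / 91.214 ≈ 0.1404.

|G(j4)| ≈ 0.1404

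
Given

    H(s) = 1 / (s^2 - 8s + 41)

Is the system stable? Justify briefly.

The denominator s^2 - 8s + 41 factors as (s^2 - 8s + 41), giving poles at s = 4 ± 5j.
Since the pole(s) at s = 4 + 5j, 4 - 5j lie in the right half-plane, the system is unstable.

unstable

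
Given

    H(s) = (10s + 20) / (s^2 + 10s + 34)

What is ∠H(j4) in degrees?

∠H(j4) ≈ -2.337°

At s = j4: numerator = 20 + j40, denominator = 18 + j40.
∠H = ∠num − ∠den = 63.435° − (65.772°) = -2.337°.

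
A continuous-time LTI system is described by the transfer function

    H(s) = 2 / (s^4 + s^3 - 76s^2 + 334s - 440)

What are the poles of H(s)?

s = -11, 4, 3 + j, 3 - j

The poles are the roots of the denominator s^4 + s^3 - 76s^2 + 334s - 440 = 0.
Trying s = -11: the polynomial evaluates to 0, so (s + 11) is a factor.
Dividing out leaves s^3 - 10s^2 + 34s - 40 = 0.
This factors further as (s - 4)(s^2 - 6s + 10) = 0.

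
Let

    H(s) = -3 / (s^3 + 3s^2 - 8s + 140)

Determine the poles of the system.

s = 2 ± 4j, -7

The poles are the roots of the denominator s^3 + 3s^2 - 8s + 140 = 0.
Trying s = -7: the polynomial evaluates to 0, so (s + 7) is a factor.
Dividing out leaves s^2 - 4s + 20 = 0.
The quadratic formula then gives s = 2 ± 4j.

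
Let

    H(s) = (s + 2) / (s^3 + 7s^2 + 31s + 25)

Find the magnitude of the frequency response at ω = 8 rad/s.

Substitute s = j8: numerator = 2 + j8, denominator = -423 - j264.
|H(j8)| = |2 + j8| / |-423 - j264| = 8.2462 / 498.62 ≈ 0.01654.

|H(j8)| ≈ 0.01654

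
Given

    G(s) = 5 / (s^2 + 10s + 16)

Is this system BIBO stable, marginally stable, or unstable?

stable

The denominator s^2 + 10s + 16 factors as (s + 2)(s + 8), giving poles at s = -2, -8.
Since all poles lie strictly in the left half-plane, the system is stable.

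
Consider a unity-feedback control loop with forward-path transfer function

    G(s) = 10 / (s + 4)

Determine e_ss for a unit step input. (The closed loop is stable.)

G(s) has no poles at the origin.
This is a Type 0 system. Kp = lim_{s→0} G(s) = 10/4 = 5/2.
e_ss = 1/(1 + Kp) = 1/(1 + 5/2) = 2/7 ≈ 0.2857.

e_ss = 0.2857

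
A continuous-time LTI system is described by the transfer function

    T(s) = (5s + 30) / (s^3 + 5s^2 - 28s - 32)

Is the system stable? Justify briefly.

unstable

The denominator s^3 + 5s^2 - 28s - 32 factors as (s + 8)(s - 4)(s + 1), giving poles at s = -8, 4, -1.
Since the pole(s) at s = 4 lie in the right half-plane, the system is unstable.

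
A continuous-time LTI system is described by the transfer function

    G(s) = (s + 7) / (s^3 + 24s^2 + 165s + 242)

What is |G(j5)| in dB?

|G(j5)|_dB ≈ -39.2 dB

Substitute s = j5: numerator = 7 + j5, denominator = -358 + j700.
|G(j5)| = |7 + j5| / |-358 + j700| = 8.6023 / 786.23 ≈ 0.01094.
In decibels: 20·log₁₀(0.01094) ≈ -39.2 dB.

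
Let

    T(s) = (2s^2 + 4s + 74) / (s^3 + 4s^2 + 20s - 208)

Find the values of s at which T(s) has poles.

s = -4 + 6j, -4 - 6j, 4

The poles are the roots of the denominator s^3 + 4s^2 + 20s - 208 = 0.
Trying s = 4: the polynomial evaluates to 0, so (s - 4) is a factor.
Dividing out leaves s^2 + 8s + 52 = 0.
The quadratic formula then gives s = -4 ± 6j.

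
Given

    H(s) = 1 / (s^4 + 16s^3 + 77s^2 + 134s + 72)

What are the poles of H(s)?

The poles are the roots of the denominator s^4 + 16s^3 + 77s^2 + 134s + 72 = 0.
Trying s = -1: the polynomial evaluates to 0, so (s + 1) is a factor.
Dividing out leaves s^3 + 15s^2 + 62s + 72 = 0.
This factors further as (s + 2)(s + 9)(s + 4) = 0.

s = -1, -2, -9, -4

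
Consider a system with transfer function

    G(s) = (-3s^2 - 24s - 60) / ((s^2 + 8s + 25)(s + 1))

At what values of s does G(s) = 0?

Set the numerator to zero: -3s^2 - 24s - 60 = 0, i.e. -3·(s^2 + 8s + 20) = 0.
Factoring: (s^2 + 8s + 20) = 0.

s = -4 + 2j, -4 - 2j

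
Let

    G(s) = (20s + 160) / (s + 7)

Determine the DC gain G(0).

Set s = 0: G(0) = (160) / (7) = 160/7.

G(0) = 160/7 ≈ 22.86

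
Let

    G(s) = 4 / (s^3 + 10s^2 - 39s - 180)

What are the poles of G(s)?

The poles are the roots of the denominator s^3 + 10s^2 - 39s - 180 = 0.
Trying s = 5: the polynomial evaluates to 0, so (s - 5) is a factor.
Dividing out leaves s^2 + 15s + 36 = 0.
Factoring the quadratic: (s + 12)(s + 3) = 0.

s = 5, -12, -3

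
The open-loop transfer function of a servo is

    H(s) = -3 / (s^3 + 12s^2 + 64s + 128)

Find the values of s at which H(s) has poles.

s = -4 ± 4j, -4

The poles are the roots of the denominator s^3 + 12s^2 + 64s + 128 = 0.
Trying s = -4: the polynomial evaluates to 0, so (s + 4) is a factor.
Dividing out leaves s^2 + 8s + 32 = 0.
The quadratic formula then gives s = -4 ± 4j.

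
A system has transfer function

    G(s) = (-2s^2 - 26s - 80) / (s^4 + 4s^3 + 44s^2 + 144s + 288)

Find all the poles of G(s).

The poles are the roots of the denominator s^4 + 4s^3 + 44s^2 + 144s + 288 = 0.
No real roots exist; factor into two real quadratics: (s^2 + 36)(s^2 + 4s + 8) = 0.
Each quadratic gives a conjugate pair via the quadratic formula.

s = 6j, -6j, -2 + 2j, -2 - 2j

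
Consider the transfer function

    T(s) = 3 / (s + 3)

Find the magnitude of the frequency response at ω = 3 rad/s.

Substitute s = j3: numerator = 3, denominator = 3 + j3.
|T(j3)| = |3| / |3 + j3| = 3 / 4.2426 ≈ 0.7071.

|T(j3)| ≈ 0.7071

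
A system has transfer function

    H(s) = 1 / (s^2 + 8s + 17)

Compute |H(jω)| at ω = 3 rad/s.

|H(j3)| ≈ 0.03953

Substitute s = j3: numerator = 1, denominator = 8 + j24.
|H(j3)| = |1| / |8 + j24| = 1 / 25.298 ≈ 0.03953.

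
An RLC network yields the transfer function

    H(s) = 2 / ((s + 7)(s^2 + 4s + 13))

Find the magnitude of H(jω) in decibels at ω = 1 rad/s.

Substitute s = j1: numerator = 2, denominator = 80 + j40.
|H(j1)| = |2| / |80 + j40| = 2 / 89.443 ≈ 0.02236.
In decibels: 20·log₁₀(0.02236) ≈ -33.0 dB.

|H(j1)|_dB ≈ -33.0 dB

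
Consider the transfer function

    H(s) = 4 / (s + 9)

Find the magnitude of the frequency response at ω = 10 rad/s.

|H(j10)| ≈ 0.2973

Substitute s = j10: numerator = 4, denominator = 9 + j10.
|H(j10)| = |4| / |9 + j10| = 4 / 13.454 ≈ 0.2973.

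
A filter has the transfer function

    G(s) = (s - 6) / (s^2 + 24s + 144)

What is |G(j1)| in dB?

Substitute s = j1: numerator = -6 + j1, denominator = 143 + j24.
|G(j1)| = |-6 + j1| / |143 + j24| = 6.0828 / 145 ≈ 0.04195.
In decibels: 20·log₁₀(0.04195) ≈ -27.5 dB.

|G(j1)|_dB ≈ -27.5 dB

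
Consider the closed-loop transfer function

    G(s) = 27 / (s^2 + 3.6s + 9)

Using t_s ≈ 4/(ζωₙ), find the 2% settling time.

Comparing s^2 + 3.6s + 9 to s^2 + 2ζωₙs + ωₙ²: ωₙ = 3 rad/s and ζ = 3.6/(2·3) = 0.6.
ζωₙ = 3.6/2 = 1.8, so t_s ≈ 4/(ζωₙ) = 4/1.8 ≈ 2.222 s.

t_s ≈ 2.222 s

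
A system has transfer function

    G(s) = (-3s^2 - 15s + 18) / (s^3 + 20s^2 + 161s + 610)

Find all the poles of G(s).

s = -5 ± 6j, -10

The poles are the roots of the denominator s^3 + 20s^2 + 161s + 610 = 0.
Trying s = -10: the polynomial evaluates to 0, so (s + 10) is a factor.
Dividing out leaves s^2 + 10s + 61 = 0.
The quadratic formula then gives s = -5 ± 6j.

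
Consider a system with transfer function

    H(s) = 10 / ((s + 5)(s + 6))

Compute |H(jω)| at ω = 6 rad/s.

Substitute s = j6: numerator = 10, denominator = -6 + j66.
|H(j6)| = |10| / |-6 + j66| = 10 / 66.272 ≈ 0.1509.

|H(j6)| ≈ 0.1509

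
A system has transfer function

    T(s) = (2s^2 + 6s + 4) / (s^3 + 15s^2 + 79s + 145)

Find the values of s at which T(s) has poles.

The poles are the roots of the denominator s^3 + 15s^2 + 79s + 145 = 0.
Trying s = -5: the polynomial evaluates to 0, so (s + 5) is a factor.
Dividing out leaves s^2 + 10s + 29 = 0.
The quadratic formula then gives s = -5 ± 2j.

s = -5 ± 2j, -5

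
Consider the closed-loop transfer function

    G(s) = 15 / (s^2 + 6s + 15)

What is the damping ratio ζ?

Compare the denominator to the standard form s^2 + 2ζωₙs + ωₙ².
ωₙ² = 15, so ωₙ = √15 ≈ 3.873 rad/s.
2ζωₙ = 6, so ζ = 6/(2·√15) ≈ 0.7746.

ζ ≈ 0.7746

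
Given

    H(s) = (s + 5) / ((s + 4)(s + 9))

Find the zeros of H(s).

Set the numerator to zero: s + 5 = 0.
So s = -5.

s = -5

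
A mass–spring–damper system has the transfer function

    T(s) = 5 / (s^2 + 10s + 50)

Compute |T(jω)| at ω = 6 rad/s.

Substitute s = j6: numerator = 5, denominator = 14 + j60.
|T(j6)| = |5| / |14 + j60| = 5 / 61.612 ≈ 0.08115.

|T(j6)| ≈ 0.08115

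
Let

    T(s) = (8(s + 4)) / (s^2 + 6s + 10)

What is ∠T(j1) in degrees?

∠T(j1) ≈ -19.65°

At s = j1: numerator = 32 + j8, denominator = 9 + j6.
∠T = ∠num − ∠den = 14.036° − (33.690°) = -19.65°.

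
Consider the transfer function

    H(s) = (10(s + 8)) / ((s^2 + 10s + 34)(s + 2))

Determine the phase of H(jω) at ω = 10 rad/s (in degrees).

∠H(j10) ≈ -150.8°

At s = j10: numerator = 80 + j100, denominator = -1132 - j460.
∠H = ∠num − ∠den = 51.340° − (-157.89°) = 209.2°, which wraps to -150.8°.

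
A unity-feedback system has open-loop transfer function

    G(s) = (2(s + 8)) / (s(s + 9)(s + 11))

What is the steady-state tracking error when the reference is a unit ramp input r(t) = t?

G(s) has one pole at the origin.
This is a Type 1 system. Kv = lim_{s→0} s·G(s) = 16/99.
e_ss = 1/Kv = 1/(16/99) = 99/16 ≈ 6.188.

e_ss = 6.188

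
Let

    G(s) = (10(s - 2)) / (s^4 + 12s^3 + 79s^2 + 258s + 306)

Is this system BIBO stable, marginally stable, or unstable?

stable

The denominator s^4 + 12s^3 + 79s^2 + 258s + 306 factors as (s^2 + 6s + 34)(s + 3)^2, giving poles at s = -3 ± 5j, -3, -3.
Since all poles lie strictly in the left half-plane, the system is stable.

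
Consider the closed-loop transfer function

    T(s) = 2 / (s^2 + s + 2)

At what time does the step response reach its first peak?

t_p ≈ 2.375 s

Comparing s^2 + s + 2 to s^2 + 2ζωₙs + ωₙ²: ωₙ = √2 ≈ 1.414 rad/s and ζ = 1/(2·√2) ≈ 0.3536.
ζωₙ = 1/2 = 0.5, so ω_d = ωₙ√(1−ζ²) = √(ωₙ² − (ζωₙ)²) = √(2 − 0.5²) = √1.75 ≈ 1.323 rad/s.
t_p = π/ω_d = π/1.323 ≈ 2.375 s.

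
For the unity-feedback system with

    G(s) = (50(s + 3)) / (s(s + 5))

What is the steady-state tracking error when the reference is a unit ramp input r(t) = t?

e_ss = 0.03333

G(s) has one pole at the origin.
This is a Type 1 system. Kv = lim_{s→0} s·G(s) = 150/5 = 30.
e_ss = 1/Kv = 1/(30) = 1/30 ≈ 0.03333.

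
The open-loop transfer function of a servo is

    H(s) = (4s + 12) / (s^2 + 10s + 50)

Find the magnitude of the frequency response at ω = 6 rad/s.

Substitute s = j6: numerator = 12 + j24, denominator = 14 + j60.
|H(j6)| = |12 + j24| / |14 + j60| = 26.833 / 61.612 ≈ 0.4355.

|H(j6)| ≈ 0.4355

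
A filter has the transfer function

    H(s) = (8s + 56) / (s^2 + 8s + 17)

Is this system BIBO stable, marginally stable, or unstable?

The denominator s^2 + 8s + 17 factors as (s^2 + 8s + 17), giving poles at s = -4 ± j.
Since all poles lie strictly in the left half-plane, the system is stable.

stable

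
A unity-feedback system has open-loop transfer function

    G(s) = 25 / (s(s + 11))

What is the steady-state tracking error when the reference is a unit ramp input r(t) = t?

G(s) has one pole at the origin.
This is a Type 1 system. Kv = lim_{s→0} s·G(s) = 25/11.
e_ss = 1/Kv = 1/(25/11) = 11/25 ≈ 0.4400.

e_ss = 0.4400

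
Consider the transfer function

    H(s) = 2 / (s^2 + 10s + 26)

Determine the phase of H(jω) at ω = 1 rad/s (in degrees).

At s = j1: numerator = 2, denominator = 25 + j10.
∠H = ∠num − ∠den = 0° − (21.801°) = -21.80°.

∠H(j1) ≈ -21.80°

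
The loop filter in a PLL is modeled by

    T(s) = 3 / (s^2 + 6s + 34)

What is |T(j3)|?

Substitute s = j3: numerator = 3, denominator = 25 + j18.
|T(j3)| = |3| / |25 + j18| = 3 / 30.806 ≈ 0.09738.

|T(j3)| ≈ 0.09738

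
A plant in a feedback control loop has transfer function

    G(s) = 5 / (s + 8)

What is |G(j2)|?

Substitute s = j2: numerator = 5, denominator = 8 + j2.
|G(j2)| = |5| / |8 + j2| = 5 / 8.2462 ≈ 0.6063.

|G(j2)| ≈ 0.6063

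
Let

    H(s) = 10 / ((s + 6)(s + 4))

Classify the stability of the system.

stable

The poles can be read from the denominator factors: s = -6, -4.
Since all poles lie strictly in the left half-plane, the system is stable.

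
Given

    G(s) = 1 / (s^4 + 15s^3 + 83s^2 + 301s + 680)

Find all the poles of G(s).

The poles are the roots of the denominator s^4 + 15s^3 + 83s^2 + 301s + 680 = 0.
Trying s = -8: the polynomial evaluates to 0, so (s + 8) is a factor.
Dividing out leaves s^3 + 7s^2 + 27s + 85 = 0.
This factors further as (s + 5)(s^2 + 2s + 17) = 0.

s = -8, -5, -1 ± 4j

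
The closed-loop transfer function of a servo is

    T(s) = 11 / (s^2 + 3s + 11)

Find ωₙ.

ωₙ ≈ 3.317 rad/s

Compare the denominator to the standard form s^2 + 2ζωₙs + ωₙ².
ωₙ² = 11, so ωₙ = √11 ≈ 3.317 rad/s.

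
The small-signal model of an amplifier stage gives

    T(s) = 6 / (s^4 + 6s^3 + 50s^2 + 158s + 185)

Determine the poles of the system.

s = -1 ± 6j, -2 ± j

The poles are the roots of the denominator s^4 + 6s^3 + 50s^2 + 158s + 185 = 0.
No real roots exist; factor into two real quadratics: (s^2 + 2s + 37)(s^2 + 4s + 5) = 0.
Each quadratic gives a conjugate pair via the quadratic formula.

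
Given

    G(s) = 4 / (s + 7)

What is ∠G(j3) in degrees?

At s = j3: numerator = 4, denominator = 7 + j3.
∠G = ∠num − ∠den = 0° − (23.199°) = -23.20°.

∠G(j3) ≈ -23.20°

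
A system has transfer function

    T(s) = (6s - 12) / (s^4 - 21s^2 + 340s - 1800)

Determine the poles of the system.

s = 2 ± 6j, 5, -9

The poles are the roots of the denominator s^4 - 21s^2 + 340s - 1800 = 0.
Trying s = 5: the polynomial evaluates to 0, so (s - 5) is a factor.
Dividing out leaves s^3 + 5s^2 + 4s + 360 = 0.
This factors further as (s^2 - 4s + 40)(s + 9) = 0.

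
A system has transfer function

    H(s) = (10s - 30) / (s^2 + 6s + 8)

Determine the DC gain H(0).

H(0) = -15/4 ≈ -3.750

Set s = 0: H(0) = (-30) / (8) = -15/4.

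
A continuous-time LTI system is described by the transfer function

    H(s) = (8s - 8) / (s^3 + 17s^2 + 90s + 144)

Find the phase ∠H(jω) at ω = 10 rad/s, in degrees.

∠H(j10) ≈ -87.97°

At s = j10: numerator = -8 + j80, denominator = -1556 - j100.
∠H = ∠num − ∠den = 95.711° − (-176.32°) = 272.0°, which wraps to -87.97°.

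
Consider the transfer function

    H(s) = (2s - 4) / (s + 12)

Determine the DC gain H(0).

Set s = 0: H(0) = (-4) / (12) = -1/3.

H(0) = -1/3 ≈ -0.3333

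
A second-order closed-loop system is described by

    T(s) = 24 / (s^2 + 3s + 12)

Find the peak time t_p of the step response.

Comparing s^2 + 3s + 12 to s^2 + 2ζωₙs + ωₙ²: ωₙ = √12 ≈ 3.464 rad/s and ζ = 3/(2·√12) ≈ 0.4330.
ζωₙ = 3/2 = 1.5, so ω_d = ωₙ√(1−ζ²) = √(ωₙ² − (ζωₙ)²) = √(12 − 1.5²) = √9.75 ≈ 3.122 rad/s.
t_p = π/ω_d = π/3.122 ≈ 1.006 s.

t_p ≈ 1.006 s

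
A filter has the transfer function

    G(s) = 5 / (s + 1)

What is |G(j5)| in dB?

|G(j5)|_dB ≈ -0.170 dB

Substitute s = j5: numerator = 5, denominator = 1 + j5.
|G(j5)| = |5| / |1 + j5| = 5 / 5.0990 ≈ 0.9806.
In decibels: 20·log₁₀(0.9806) ≈ -0.170 dB.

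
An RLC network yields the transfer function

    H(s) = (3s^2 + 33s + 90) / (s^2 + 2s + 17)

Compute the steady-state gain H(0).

H(0) = 90/17 ≈ 5.294

Set s = 0: H(0) = (90) / (17) = 90/17.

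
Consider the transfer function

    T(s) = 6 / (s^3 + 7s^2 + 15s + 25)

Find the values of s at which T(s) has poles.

s = -1 ± 2j, -5

The poles are the roots of the denominator s^3 + 7s^2 + 15s + 25 = 0.
Trying s = -5: the polynomial evaluates to 0, so (s + 5) is a factor.
Dividing out leaves s^2 + 2s + 5 = 0.
The quadratic formula then gives s = -1 ± 2j.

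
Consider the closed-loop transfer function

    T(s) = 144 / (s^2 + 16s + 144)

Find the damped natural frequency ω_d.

Comparing s^2 + 16s + 144 to s^2 + 2ζωₙs + ωₙ²: ωₙ = 12 rad/s and ζ = 16/(2·12) ≈ 0.6667.
ζωₙ = 16/2 = 8, so ω_d = ωₙ√(1−ζ²) = √(ωₙ² − (ζωₙ)²) = √(144 − 8²) = √80 ≈ 8.944 rad/s.

ω_d ≈ 8.944 rad/s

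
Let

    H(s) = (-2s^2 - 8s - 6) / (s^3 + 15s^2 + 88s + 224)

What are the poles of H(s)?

The poles are the roots of the denominator s^3 + 15s^2 + 88s + 224 = 0.
Trying s = -7: the polynomial evaluates to 0, so (s + 7) is a factor.
Dividing out leaves s^2 + 8s + 32 = 0.
The quadratic formula then gives s = -4 ± 4j.

s = -4 + 4j, -4 - 4j, -7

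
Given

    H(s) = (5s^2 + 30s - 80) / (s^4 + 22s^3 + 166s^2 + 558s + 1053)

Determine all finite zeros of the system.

s = -8, 2

Set the numerator to zero: 5s^2 + 30s - 80 = 0, i.e. 5·(s^2 + 6s - 16) = 0.
Factoring: (s + 8)(s - 2) = 0.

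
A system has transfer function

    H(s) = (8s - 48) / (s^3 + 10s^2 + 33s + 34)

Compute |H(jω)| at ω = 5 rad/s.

Substitute s = j5: numerator = -48 + j40, denominator = -216 + j40.
|H(j5)| = |-48 + j40| / |-216 + j40| = 62.482 / 219.67 ≈ 0.2844.

|H(j5)| ≈ 0.2844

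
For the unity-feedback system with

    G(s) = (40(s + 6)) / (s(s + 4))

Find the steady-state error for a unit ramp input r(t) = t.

e_ss = 0.01667

G(s) has one pole at the origin.
This is a Type 1 system. Kv = lim_{s→0} s·G(s) = 240/4 = 60.
e_ss = 1/Kv = 1/(60) = 1/60 ≈ 0.01667.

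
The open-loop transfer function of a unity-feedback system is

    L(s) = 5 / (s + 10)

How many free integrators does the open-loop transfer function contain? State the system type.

Type 0

The denominator has no factor of s at the origin — no free integrator — so this is a Type 0 system.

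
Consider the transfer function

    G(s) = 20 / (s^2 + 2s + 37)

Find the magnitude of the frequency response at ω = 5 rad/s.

|G(j5)| ≈ 1.280

Substitute s = j5: numerator = 20, denominator = 12 + j10.
|G(j5)| = |20| / |12 + j10| = 20 / 15.620 ≈ 1.280.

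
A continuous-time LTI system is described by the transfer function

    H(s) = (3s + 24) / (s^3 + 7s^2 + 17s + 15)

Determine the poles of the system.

The poles are the roots of the denominator s^3 + 7s^2 + 17s + 15 = 0.
Trying s = -3: the polynomial evaluates to 0, so (s + 3) is a factor.
Dividing out leaves s^2 + 4s + 5 = 0.
The quadratic formula then gives s = -2 ± 1j.

s = -3, -2 + j, -2 - j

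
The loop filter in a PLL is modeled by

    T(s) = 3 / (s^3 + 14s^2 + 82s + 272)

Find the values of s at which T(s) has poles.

The poles are the roots of the denominator s^3 + 14s^2 + 82s + 272 = 0.
Trying s = -8: the polynomial evaluates to 0, so (s + 8) is a factor.
Dividing out leaves s^2 + 6s + 34 = 0.
The quadratic formula then gives s = -3 ± 5j.

s = -3 ± 5j, -8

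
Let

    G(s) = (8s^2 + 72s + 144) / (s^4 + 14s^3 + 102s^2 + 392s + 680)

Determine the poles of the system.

s = -4 + 2j, -4 - 2j, -3 + 5j, -3 - 5j

The poles are the roots of the denominator s^4 + 14s^3 + 102s^2 + 392s + 680 = 0.
No real roots exist; factor into two real quadratics: (s^2 + 8s + 20)(s^2 + 6s + 34) = 0.
Each quadratic gives a conjugate pair via the quadratic formula.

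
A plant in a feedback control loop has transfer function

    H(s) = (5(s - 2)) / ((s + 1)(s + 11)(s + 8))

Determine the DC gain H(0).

At s = 0 each factor (s + a) contributes a and each (s^2 + bs + c) contributes c.
H(0) = 5·(-2) / ((1) · (11) · (8)) = -10/88 = -5/44.

H(0) = -5/44 ≈ -0.1136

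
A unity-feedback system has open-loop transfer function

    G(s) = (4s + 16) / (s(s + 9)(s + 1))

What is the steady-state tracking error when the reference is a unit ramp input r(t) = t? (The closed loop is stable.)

e_ss = 0.5625

G(s) has one pole at the origin.
This is a Type 1 system. Kv = lim_{s→0} s·G(s) = 16/9.
e_ss = 1/Kv = 1/(16/9) = 9/16 ≈ 0.5625.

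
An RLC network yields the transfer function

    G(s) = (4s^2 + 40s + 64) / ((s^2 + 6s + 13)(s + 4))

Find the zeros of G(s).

s = -8, -2

Set the numerator to zero: 4s^2 + 40s + 64 = 0, i.e. 4·(s^2 + 10s + 16) = 0.
Factoring: (s + 8)(s + 2) = 0.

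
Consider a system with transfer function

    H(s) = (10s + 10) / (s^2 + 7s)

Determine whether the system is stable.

marginally stable

The denominator s^2 + 7s factors as s(s + 7), giving poles at s = 0, -7.
Since the simple pole(s) at s = 0 lie on the jω-axis with none in the right half-plane, the system is marginally stable.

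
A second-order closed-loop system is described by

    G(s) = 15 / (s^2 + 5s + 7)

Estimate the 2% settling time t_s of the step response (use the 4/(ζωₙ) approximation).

t_s ≈ 1.600 s

Comparing s^2 + 5s + 7 to s^2 + 2ζωₙs + ωₙ²: ωₙ = √7 ≈ 2.646 rad/s and ζ = 5/(2·√7) ≈ 0.9449.
ζωₙ = 5/2 = 2.5, so t_s ≈ 4/(ζωₙ) = 4/2.5 = 1.600 s.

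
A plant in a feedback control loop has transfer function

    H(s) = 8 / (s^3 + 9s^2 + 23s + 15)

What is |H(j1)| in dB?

Substitute s = j1: numerator = 8, denominator = 6 + j22.
|H(j1)| = |8| / |6 + j22| = 8 / 22.804 ≈ 0.3508.
In decibels: 20·log₁₀(0.3508) ≈ -9.10 dB.

|H(j1)|_dB ≈ -9.10 dB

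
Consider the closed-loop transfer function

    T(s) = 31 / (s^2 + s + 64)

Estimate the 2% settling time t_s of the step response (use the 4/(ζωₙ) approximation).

Comparing s^2 + s + 64 to s^2 + 2ζωₙs + ωₙ²: ωₙ = 8 rad/s and ζ = 1/(2·8) = 0.0625.
ζωₙ = 1/2 = 0.5, so t_s ≈ 4/(ζωₙ) = 4/0.5 = 8 s.

t_s ≈ 8 s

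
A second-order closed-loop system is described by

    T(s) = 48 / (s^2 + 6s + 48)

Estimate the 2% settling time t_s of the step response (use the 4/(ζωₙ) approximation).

Comparing s^2 + 6s + 48 to s^2 + 2ζωₙs + ωₙ²: ωₙ = √48 ≈ 6.928 rad/s and ζ = 6/(2·√48) ≈ 0.4330.
ζωₙ = 6/2 = 3, so t_s ≈ 4/(ζωₙ) = 4/3 ≈ 1.333 s.

t_s ≈ 1.333 s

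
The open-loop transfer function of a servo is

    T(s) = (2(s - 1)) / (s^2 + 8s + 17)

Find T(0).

Set s = 0: T(0) = (-2) / (17) = -2/17.

T(0) = -2/17 ≈ -0.1176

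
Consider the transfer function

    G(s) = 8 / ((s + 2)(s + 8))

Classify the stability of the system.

The poles can be read from the denominator factors: s = -2, -8.
Since all poles lie strictly in the left half-plane, the system is stable.

stable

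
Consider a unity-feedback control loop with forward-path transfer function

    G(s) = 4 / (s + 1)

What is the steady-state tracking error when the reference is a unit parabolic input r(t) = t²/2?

G(s) has no poles at the origin.
This is a Type 0 system; Ka = lim_{s→0} s^2·G(s) = 0, so the steady-state error for a parabola input is infinite.

e_ss = ∞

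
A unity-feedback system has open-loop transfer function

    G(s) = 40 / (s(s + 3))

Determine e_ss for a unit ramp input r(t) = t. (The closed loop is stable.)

G(s) has one pole at the origin.
This is a Type 1 system. Kv = lim_{s→0} s·G(s) = 40/3.
e_ss = 1/Kv = 1/(40/3) = 3/40 ≈ 0.07500.

e_ss = 0.07500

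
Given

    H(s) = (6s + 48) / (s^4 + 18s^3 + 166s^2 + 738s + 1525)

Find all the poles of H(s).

s = -5 ± 6j, -4 ± 3j

The poles are the roots of the denominator s^4 + 18s^3 + 166s^2 + 738s + 1525 = 0.
No real roots exist; factor into two real quadratics: (s^2 + 10s + 61)(s^2 + 8s + 25) = 0.
Each quadratic gives a conjugate pair via the quadratic formula.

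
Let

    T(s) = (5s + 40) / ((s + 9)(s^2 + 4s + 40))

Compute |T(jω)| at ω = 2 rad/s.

|T(j2)| ≈ 0.1213

Substitute s = j2: numerator = 40 + j10, denominator = 308 + j144.
|T(j2)| = |40 + j10| / |308 + j144| = 41.231 / 340 ≈ 0.1213.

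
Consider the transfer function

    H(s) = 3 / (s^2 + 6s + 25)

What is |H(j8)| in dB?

Substitute s = j8: numerator = 3, denominator = -39 + j48.
|H(j8)| = |3| / |-39 + j48| = 3 / 61.847 ≈ 0.04851.
In decibels: 20·log₁₀(0.04851) ≈ -26.3 dB.

|H(j8)|_dB ≈ -26.3 dB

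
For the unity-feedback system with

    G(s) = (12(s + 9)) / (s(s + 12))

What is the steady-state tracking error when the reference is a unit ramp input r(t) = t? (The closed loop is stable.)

e_ss = 0.1111

G(s) has one pole at the origin.
This is a Type 1 system. Kv = lim_{s→0} s·G(s) = 108/12 = 9.
e_ss = 1/Kv = 1/(9) = 1/9 ≈ 0.1111.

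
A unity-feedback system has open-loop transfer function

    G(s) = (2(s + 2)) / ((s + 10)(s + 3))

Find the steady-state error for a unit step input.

G(s) has no poles at the origin.
This is a Type 0 system. Kp = lim_{s→0} G(s) = 4/30 = 2/15.
e_ss = 1/(1 + Kp) = 1/(1 + 2/15) = 15/17 ≈ 0.8824.

e_ss = 0.8824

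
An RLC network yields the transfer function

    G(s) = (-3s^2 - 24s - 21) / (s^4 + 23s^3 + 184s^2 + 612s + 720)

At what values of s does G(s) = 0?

Set the numerator to zero: -3s^2 - 24s - 21 = 0, i.e. -3·(s^2 + 8s + 7) = 0.
Factoring: (s + 1)(s + 7) = 0.

s = -1, -7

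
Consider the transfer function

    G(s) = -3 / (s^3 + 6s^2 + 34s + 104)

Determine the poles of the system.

The poles are the roots of the denominator s^3 + 6s^2 + 34s + 104 = 0.
Trying s = -4: the polynomial evaluates to 0, so (s + 4) is a factor.
Dividing out leaves s^2 + 2s + 26 = 0.
The quadratic formula then gives s = -1 ± 5j.

s = -1 + 5j, -1 - 5j, -4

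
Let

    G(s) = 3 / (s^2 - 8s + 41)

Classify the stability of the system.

unstable

The denominator s^2 - 8s + 41 factors as (s^2 - 8s + 41), giving poles at s = 4 + 5j, 4 - 5j.
Since the pole(s) at s = 4 ± 5j lie in the right half-plane, the system is unstable.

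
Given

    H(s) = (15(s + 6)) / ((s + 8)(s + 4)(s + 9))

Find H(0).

At s = 0 each factor (s + a) contributes a and each (s^2 + bs + c) contributes c.
H(0) = 15·(6) / ((8) · (4) · (9)) = 90/288 = 5/16.

H(0) = 5/16 ≈ 0.3125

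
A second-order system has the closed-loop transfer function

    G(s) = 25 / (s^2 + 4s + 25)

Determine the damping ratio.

Compare the denominator to the standard form s^2 + 2ζωₙs + ωₙ².
ωₙ² = 25, so ωₙ = 5 rad/s.
2ζωₙ = 4, so ζ = 4/(2·5) = 0.4.

ζ = 0.4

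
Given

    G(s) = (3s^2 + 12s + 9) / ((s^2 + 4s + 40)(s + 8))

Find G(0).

G(0) = 9/320 ≈ 0.02813

Set s = 0: G(0) = (9) / (320) = 9/320.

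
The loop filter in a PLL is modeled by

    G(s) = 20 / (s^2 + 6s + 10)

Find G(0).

At s = 0 each factor (s + a) contributes a and each (s^2 + bs + c) contributes c.
G(0) = 20·1 / ((10)) = 20/10 = 2.

G(0) = 2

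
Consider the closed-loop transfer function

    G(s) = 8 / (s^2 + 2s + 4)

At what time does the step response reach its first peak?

Comparing s^2 + 2s + 4 to s^2 + 2ζωₙs + ωₙ²: ωₙ = 2 rad/s and ζ = 2/(2·2) = 0.5.
ζωₙ = 2/2 = 1, so ω_d = ωₙ√(1−ζ²) = √(ωₙ² − (ζωₙ)²) = √(4 − 1²) = √3 ≈ 1.732 rad/s.
t_p = π/ω_d = π/1.732 ≈ 1.814 s.

t_p ≈ 1.814 s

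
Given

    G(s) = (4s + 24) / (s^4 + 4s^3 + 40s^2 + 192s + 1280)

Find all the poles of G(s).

s = -4 ± 4j, 2 ± 6j

The poles are the roots of the denominator s^4 + 4s^3 + 40s^2 + 192s + 1280 = 0.
No real roots exist; factor into two real quadratics: (s^2 + 8s + 32)(s^2 - 4s + 40) = 0.
Each quadratic gives a conjugate pair via the quadratic formula.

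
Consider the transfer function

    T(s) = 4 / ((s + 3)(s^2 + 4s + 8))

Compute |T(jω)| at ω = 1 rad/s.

|T(j1)| ≈ 0.1569

Substitute s = j1: numerator = 4, denominator = 17 + j19.
|T(j1)| = |4| / |17 + j19| = 4 / 25.495 ≈ 0.1569.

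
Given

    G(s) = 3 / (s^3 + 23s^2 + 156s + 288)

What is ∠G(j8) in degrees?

∠G(j8) ≈ -148.1°

At s = j8: numerator = 3, denominator = -1184 + j736.
∠G = ∠num − ∠den = 0° − (148.13°) = -148.1°.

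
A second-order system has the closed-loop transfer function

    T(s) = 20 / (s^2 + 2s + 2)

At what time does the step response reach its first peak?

t_p ≈ 3.142 s

Comparing s^2 + 2s + 2 to s^2 + 2ζωₙs + ωₙ²: ωₙ = √2 ≈ 1.414 rad/s and ζ = 2/(2·√2) ≈ 0.7071.
ζωₙ = 2/2 = 1, so ω_d = ωₙ√(1−ζ²) = √(ωₙ² − (ζωₙ)²) = √(2 − 1²) = √1 = 1 rad/s.
t_p = π/ω_d = π/1 ≈ 3.142 s.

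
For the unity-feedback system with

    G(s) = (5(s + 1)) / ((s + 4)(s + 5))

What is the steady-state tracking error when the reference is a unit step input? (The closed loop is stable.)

e_ss = 0.8000

G(s) has no poles at the origin.
This is a Type 0 system. Kp = lim_{s→0} G(s) = 5/20 = 1/4.
e_ss = 1/(1 + Kp) = 1/(1 + 1/4) = 4/5 ≈ 0.8000.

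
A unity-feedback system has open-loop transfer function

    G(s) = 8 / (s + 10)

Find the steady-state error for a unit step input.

e_ss = 0.5556

G(s) has no poles at the origin.
This is a Type 0 system. Kp = lim_{s→0} G(s) = 8/10 = 4/5.
e_ss = 1/(1 + Kp) = 1/(1 + 4/5) = 5/9 ≈ 0.5556.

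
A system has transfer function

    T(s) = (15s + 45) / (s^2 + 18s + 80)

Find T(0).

Set s = 0: T(0) = (45) / (80) = 9/16.

T(0) = 9/16 ≈ 0.5625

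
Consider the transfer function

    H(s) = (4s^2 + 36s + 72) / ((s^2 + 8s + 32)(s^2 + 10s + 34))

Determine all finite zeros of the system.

Set the numerator to zero: 4s^2 + 36s + 72 = 0, i.e. 4·(s^2 + 9s + 18) = 0.
Factoring: (s + 3)(s + 6) = 0.

s = -3, -6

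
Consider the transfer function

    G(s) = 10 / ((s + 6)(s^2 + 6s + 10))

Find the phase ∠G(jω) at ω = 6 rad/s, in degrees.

At s = j6: numerator = 10, denominator = -372 + j60.
∠G = ∠num − ∠den = 0° − (170.84°) = -170.8°.

∠G(j6) ≈ -170.8°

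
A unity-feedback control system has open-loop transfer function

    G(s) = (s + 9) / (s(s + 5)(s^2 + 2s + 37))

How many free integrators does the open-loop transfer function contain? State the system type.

Type 1

The denominator has 1 factor of s at the origin (free integrator), so this is a Type 1 system.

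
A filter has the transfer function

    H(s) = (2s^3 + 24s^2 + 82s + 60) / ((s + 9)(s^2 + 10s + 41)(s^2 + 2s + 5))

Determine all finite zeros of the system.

s = -1, -5, -6

Set the numerator to zero: 2s^3 + 24s^2 + 82s + 60 = 0, i.e. 2·(s^3 + 12s^2 + 41s + 30) = 0.
Factoring: (s + 1)(s + 5)(s + 6) = 0.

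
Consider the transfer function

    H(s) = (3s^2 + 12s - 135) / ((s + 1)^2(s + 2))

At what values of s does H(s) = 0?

s = 5, -9

Set the numerator to zero: 3s^2 + 12s - 135 = 0, i.e. 3·(s^2 + 4s - 45) = 0.
Factoring: (s - 5)(s + 9) = 0.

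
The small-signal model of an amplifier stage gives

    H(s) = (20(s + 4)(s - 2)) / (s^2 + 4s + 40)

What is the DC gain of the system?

At s = 0 each factor (s + a) contributes a and each (s^2 + bs + c) contributes c.
H(0) = 20·(4) · (-2) / ((40)) = -160/40 = -4.

H(0) = -4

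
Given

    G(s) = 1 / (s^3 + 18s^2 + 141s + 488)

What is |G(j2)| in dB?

Substitute s = j2: numerator = 1, denominator = 416 + j274.
|G(j2)| = |1| / |416 + j274| = 1 / 498.13 ≈ 0.002008.
In decibels: 20·log₁₀(0.002008) ≈ -53.9 dB.

|G(j2)|_dB ≈ -53.9 dB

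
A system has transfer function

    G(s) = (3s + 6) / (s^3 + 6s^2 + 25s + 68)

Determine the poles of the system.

s = -1 + 4j, -1 - 4j, -4

The poles are the roots of the denominator s^3 + 6s^2 + 25s + 68 = 0.
Trying s = -4: the polynomial evaluates to 0, so (s + 4) is a factor.
Dividing out leaves s^2 + 2s + 17 = 0.
The quadratic formula then gives s = -1 ± 4j.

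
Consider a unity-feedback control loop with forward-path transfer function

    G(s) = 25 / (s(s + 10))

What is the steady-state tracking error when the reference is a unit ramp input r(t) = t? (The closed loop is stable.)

e_ss = 0.4000

G(s) has one pole at the origin.
This is a Type 1 system. Kv = lim_{s→0} s·G(s) = 25/10 = 5/2.
e_ss = 1/Kv = 1/(5/2) = 2/5 ≈ 0.4000.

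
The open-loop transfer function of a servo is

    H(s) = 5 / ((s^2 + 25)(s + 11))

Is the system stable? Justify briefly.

marginally stable

The poles can be read from the denominator factors: s = 5j, -5j, -11.
Since the simple pole(s) at s = 5j, -5j lie on the jω-axis with none in the right half-plane, the system is marginally stable.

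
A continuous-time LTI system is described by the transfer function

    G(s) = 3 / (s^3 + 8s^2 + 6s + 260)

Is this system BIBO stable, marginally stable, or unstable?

unstable

The denominator s^3 + 8s^2 + 6s + 260 factors as (s + 10)(s^2 - 2s + 26), giving poles at s = -10, 1 ± 5j.
Since the pole(s) at s = 1 + 5j, 1 - 5j lie in the right half-plane, the system is unstable.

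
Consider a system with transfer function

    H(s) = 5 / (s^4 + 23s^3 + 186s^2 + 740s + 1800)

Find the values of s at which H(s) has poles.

The poles are the roots of the denominator s^4 + 23s^3 + 186s^2 + 740s + 1800 = 0.
Trying s = -9: the polynomial evaluates to 0, so (s + 9) is a factor.
Dividing out leaves s^3 + 14s^2 + 60s + 200 = 0.
This factors further as (s^2 + 4s + 20)(s + 10) = 0.

s = -2 + 4j, -2 - 4j, -9, -10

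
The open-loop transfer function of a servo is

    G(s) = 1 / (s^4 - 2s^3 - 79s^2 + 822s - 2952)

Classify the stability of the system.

The denominator s^4 - 2s^3 - 79s^2 + 822s - 2952 factors as (s^2 - 8s + 41)(s + 12)(s - 6), giving poles at s = 4 ± 5j, -12, 6.
Since the pole(s) at s = 4 ± 5j, 6 lie in the right half-plane, the system is unstable.

unstable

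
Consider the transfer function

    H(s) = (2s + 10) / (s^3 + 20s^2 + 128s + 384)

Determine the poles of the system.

s = -4 ± 4j, -12

The poles are the roots of the denominator s^3 + 20s^2 + 128s + 384 = 0.
Trying s = -12: the polynomial evaluates to 0, so (s + 12) is a factor.
Dividing out leaves s^2 + 8s + 32 = 0.
The quadratic formula then gives s = -4 ± 4j.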